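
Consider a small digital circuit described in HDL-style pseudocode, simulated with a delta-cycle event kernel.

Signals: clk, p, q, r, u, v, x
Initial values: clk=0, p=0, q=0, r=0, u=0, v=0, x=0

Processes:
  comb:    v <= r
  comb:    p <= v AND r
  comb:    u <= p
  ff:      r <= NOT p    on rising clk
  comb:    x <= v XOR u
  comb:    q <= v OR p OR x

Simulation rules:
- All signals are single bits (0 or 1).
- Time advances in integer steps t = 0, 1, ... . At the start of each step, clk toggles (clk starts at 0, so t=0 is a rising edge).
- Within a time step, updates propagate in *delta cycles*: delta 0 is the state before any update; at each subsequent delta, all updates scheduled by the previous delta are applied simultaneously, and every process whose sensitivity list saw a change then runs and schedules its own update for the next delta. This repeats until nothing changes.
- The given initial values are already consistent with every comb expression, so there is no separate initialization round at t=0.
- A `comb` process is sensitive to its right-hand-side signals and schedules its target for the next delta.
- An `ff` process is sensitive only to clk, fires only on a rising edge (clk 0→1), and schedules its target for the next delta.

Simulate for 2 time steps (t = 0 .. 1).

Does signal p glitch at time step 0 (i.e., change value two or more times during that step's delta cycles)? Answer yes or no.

[bits: x,p,u,clk,q,v,r]
t=0: Δ0=0000000 Δ1=0001000 Δ2=0001001 Δ3=0001011 Δ4=1101111 Δ5=1111111 Δ6=0111111 | 6Δ
t=1: Δ0=0111111 Δ1=0110111 | 1Δ

no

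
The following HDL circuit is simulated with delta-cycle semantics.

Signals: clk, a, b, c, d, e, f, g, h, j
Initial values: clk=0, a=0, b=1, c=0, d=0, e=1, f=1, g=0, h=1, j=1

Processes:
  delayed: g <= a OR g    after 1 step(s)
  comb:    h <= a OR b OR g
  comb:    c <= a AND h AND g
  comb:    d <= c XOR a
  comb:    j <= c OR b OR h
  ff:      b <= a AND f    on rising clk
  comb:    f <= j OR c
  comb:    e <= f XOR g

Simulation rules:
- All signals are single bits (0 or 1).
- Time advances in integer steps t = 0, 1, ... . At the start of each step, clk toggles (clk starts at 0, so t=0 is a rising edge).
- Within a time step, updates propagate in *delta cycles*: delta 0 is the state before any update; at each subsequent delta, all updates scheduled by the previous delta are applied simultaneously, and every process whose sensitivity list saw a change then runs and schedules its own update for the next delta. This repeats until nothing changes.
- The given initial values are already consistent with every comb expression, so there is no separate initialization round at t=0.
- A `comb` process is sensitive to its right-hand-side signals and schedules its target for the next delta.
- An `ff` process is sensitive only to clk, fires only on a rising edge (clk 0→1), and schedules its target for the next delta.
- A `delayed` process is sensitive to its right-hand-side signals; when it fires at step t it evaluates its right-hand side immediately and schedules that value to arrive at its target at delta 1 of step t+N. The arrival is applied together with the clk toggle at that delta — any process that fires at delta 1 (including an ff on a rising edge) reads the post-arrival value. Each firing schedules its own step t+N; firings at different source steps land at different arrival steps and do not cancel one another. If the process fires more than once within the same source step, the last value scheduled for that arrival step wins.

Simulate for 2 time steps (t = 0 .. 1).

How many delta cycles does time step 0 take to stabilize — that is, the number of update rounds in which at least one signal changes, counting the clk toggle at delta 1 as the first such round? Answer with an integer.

[bits: f,b,j,e,c,d,clk,g,a,h]
t=0: Δ0=1111000001 Δ1=1111001001 Δ2=1011001001 Δ3=1011001000 Δ4=1001001000 Δ5=0001001000 Δ6=0000001000 | 6Δ
t=1: Δ0=0000001000 Δ1=0000000000 | 1Δ

6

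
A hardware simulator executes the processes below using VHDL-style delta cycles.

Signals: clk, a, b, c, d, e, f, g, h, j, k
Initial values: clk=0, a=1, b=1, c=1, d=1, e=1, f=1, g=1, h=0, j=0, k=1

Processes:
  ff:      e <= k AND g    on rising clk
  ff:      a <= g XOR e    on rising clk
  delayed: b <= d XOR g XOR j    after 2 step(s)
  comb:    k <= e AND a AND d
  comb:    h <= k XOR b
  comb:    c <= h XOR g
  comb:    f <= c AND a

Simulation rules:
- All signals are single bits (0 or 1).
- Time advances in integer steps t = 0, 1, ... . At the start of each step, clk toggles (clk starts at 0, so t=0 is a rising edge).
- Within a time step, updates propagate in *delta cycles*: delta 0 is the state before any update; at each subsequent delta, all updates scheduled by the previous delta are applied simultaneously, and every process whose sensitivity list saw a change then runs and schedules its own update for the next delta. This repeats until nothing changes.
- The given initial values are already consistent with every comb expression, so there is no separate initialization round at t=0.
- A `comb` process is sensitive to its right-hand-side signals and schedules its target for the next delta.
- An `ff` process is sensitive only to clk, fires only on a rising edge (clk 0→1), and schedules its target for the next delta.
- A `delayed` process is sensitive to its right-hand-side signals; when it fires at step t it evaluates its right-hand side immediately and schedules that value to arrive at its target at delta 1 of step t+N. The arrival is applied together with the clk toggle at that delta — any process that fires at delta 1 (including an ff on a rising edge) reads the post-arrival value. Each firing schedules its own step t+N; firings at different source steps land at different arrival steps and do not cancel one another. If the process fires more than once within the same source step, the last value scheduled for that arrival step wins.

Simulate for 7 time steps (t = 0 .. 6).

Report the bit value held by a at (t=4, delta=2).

t=0 Δ0: h=0 a=1 j=0 g=1 b=1 d=1 e=1 f=1 clk=0 k=1 c=1
  Δ1: clk:0→1
  Δ2: a:1→0
  Δ3: f:1→0, k:1→0
  Δ4: h:0→1
  Δ5: c:1→0
  (5Δ to stable)
t=1 Δ0: h=1 a=0 j=0 g=1 b=1 d=1 e=1 f=0 clk=1 k=0 c=0
  Δ1: clk:1→0
  (1Δ to stable)
t=2 Δ0: h=1 a=0 j=0 g=1 b=1 d=1 e=1 f=0 clk=0 k=0 c=0
  Δ1: clk:0→1
  Δ2: e:1→0
  (2Δ to stable)
t=3 Δ0: h=1 a=0 j=0 g=1 b=1 d=1 e=0 f=0 clk=1 k=0 c=0
  Δ1: clk:1→0
  (1Δ to stable)
t=4 Δ0: h=1 a=0 j=0 g=1 b=1 d=1 e=0 f=0 clk=0 k=0 c=0
  Δ1: clk:0→1
  Δ2: a:0→1
  (2Δ to stable)
t=5 Δ0: h=1 a=1 j=0 g=1 b=1 d=1 e=0 f=0 clk=1 k=0 c=0
  Δ1: clk:1→0
  (1Δ to stable)
t=6 Δ0: h=1 a=1 j=0 g=1 b=1 d=1 e=0 f=0 clk=0 k=0 c=0
  Δ1: clk:0→1
  (1Δ to stable)

1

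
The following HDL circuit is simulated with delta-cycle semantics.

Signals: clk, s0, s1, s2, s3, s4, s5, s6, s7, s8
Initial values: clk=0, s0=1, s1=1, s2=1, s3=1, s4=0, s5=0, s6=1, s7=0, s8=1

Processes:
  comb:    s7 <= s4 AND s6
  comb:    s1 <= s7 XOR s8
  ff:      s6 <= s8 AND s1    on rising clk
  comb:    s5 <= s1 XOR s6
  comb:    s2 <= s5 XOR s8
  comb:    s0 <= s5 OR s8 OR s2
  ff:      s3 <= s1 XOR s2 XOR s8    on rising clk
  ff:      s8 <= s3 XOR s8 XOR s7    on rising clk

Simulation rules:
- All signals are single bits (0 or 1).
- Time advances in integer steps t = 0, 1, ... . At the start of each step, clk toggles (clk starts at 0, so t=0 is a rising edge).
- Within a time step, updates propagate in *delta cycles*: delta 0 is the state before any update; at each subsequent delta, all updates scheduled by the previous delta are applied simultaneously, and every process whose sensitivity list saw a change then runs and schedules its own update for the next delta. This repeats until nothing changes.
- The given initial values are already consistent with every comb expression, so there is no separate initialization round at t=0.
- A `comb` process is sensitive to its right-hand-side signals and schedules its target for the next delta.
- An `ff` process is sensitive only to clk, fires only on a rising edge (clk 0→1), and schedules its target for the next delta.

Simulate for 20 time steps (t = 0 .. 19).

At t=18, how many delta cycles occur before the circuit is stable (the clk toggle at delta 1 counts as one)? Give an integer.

t=0 Δ0: s0=1 s4=0 clk=0 s7=0 s1=1 s3=1 s5=0 s8=1 s6=1 s2=1
  Δ1: clk:0→1
  Δ2: s8:1→0
  Δ3: s1:1→0, s2:1→0
  Δ4: s0:1→0, s5:0→1
  Δ5: s0:0→1, s2:0→1
  (5Δ to stable)
t=1 Δ0: s0=1 s4=0 clk=1 s7=0 s1=0 s3=1 s5=1 s8=0 s6=1 s2=1
  Δ1: clk:1→0
  (1Δ to stable)
t=2 Δ0: s0=1 s4=0 clk=0 s7=0 s1=0 s3=1 s5=1 s8=0 s6=1 s2=1
  Δ1: clk:0→1
  Δ2: s8:0→1, s6:1→0
  Δ3: s1:0→1, s5:1→0, s2:1→0
  Δ4: s5:0→1, s2:0→1
  Δ5: s2:1→0
  (5Δ to stable)
t=3 Δ0: s0=1 s4=0 clk=1 s7=0 s1=1 s3=1 s5=1 s8=1 s6=0 s2=0
  Δ1: clk:1→0
  (1Δ to stable)
t=4 Δ0: s0=1 s4=0 clk=0 s7=0 s1=1 s3=1 s5=1 s8=1 s6=0 s2=0
  Δ1: clk:0→1
  Δ2: s3:1→0, s8:1→0, s6:0→1
  Δ3: s1:1→0, s5:1→0, s2:0→1
  Δ4: s5:0→1, s2:1→0
  Δ5: s2:0→1
  (5Δ to stable)
t=5 Δ0: s0=1 s4=0 clk=1 s7=0 s1=0 s3=0 s5=1 s8=0 s6=1 s2=1
  Δ1: clk:1→0
  (1Δ to stable)
t=6 Δ0: s0=1 s4=0 clk=0 s7=0 s1=0 s3=0 s5=1 s8=0 s6=1 s2=1
  Δ1: clk:0→1
  Δ2: s3:0→1, s6:1→0
  Δ3: s5:1→0
  Δ4: s2:1→0
  Δ5: s0:1→0
  (5Δ to stable)
t=7 Δ0: s0=0 s4=0 clk=1 s7=0 s1=0 s3=1 s5=0 s8=0 s6=0 s2=0
  Δ1: clk:1→0
  (1Δ to stable)
t=8 Δ0: s0=0 s4=0 clk=0 s7=0 s1=0 s3=1 s5=0 s8=0 s6=0 s2=0
  Δ1: clk:0→1
  Δ2: s3:1→0, s8:0→1
  Δ3: s0:0→1, s1:0→1, s2:0→1
  Δ4: s5:0→1
  Δ5: s2:1→0
  (5Δ to stable)
t=9 Δ0: s0=1 s4=0 clk=1 s7=0 s1=1 s3=0 s5=1 s8=1 s6=0 s2=0
  Δ1: clk:1→0
  (1Δ to stable)
t=10 Δ0: s0=1 s4=0 clk=0 s7=0 s1=1 s3=0 s5=1 s8=1 s6=0 s2=0
  Δ1: clk:0→1
  Δ2: s6:0→1
  Δ3: s5:1→0
  Δ4: s2:0→1
  (4Δ to stable)
t=11 Δ0: s0=1 s4=0 clk=1 s7=0 s1=1 s3=0 s5=0 s8=1 s6=1 s2=1
  Δ1: clk:1→0
  (1Δ to stable)
t=12 Δ0: s0=1 s4=0 clk=0 s7=0 s1=1 s3=0 s5=0 s8=1 s6=1 s2=1
  Δ1: clk:0→1
  Δ2: s3:0→1
  (2Δ to stable)
t=13 Δ0: s0=1 s4=0 clk=1 s7=0 s1=1 s3=1 s5=0 s8=1 s6=1 s2=1
  Δ1: clk:1→0
  (1Δ to stable)
t=14 Δ0: s0=1 s4=0 clk=0 s7=0 s1=1 s3=1 s5=0 s8=1 s6=1 s2=1
  Δ1: clk:0→1
  Δ2: s8:1→0
  Δ3: s1:1→0, s2:1→0
  Δ4: s0:1→0, s5:0→1
  Δ5: s0:0→1, s2:0→1
  (5Δ to stable)
t=15 Δ0: s0=1 s4=0 clk=1 s7=0 s1=0 s3=1 s5=1 s8=0 s6=1 s2=1
  Δ1: clk:1→0
  (1Δ to stable)
t=16 Δ0: s0=1 s4=0 clk=0 s7=0 s1=0 s3=1 s5=1 s8=0 s6=1 s2=1
  Δ1: clk:0→1
  Δ2: s8:0→1, s6:1→0
  Δ3: s1:0→1, s5:1→0, s2:1→0
  Δ4: s5:0→1, s2:0→1
  Δ5: s2:1→0
  (5Δ to stable)
t=17 Δ0: s0=1 s4=0 clk=1 s7=0 s1=1 s3=1 s5=1 s8=1 s6=0 s2=0
  Δ1: clk:1→0
  (1Δ to stable)
t=18 Δ0: s0=1 s4=0 clk=0 s7=0 s1=1 s3=1 s5=1 s8=1 s6=0 s2=0
  Δ1: clk:0→1
  Δ2: s3:1→0, s8:1→0, s6:0→1
  Δ3: s1:1→0, s5:1→0, s2:0→1
  Δ4: s5:0→1, s2:1→0
  Δ5: s2:0→1
  (5Δ to stable)
t=19 Δ0: s0=1 s4=0 clk=1 s7=0 s1=0 s3=0 s5=1 s8=0 s6=1 s2=1
  Δ1: clk:1→0
  (1Δ to stable)

5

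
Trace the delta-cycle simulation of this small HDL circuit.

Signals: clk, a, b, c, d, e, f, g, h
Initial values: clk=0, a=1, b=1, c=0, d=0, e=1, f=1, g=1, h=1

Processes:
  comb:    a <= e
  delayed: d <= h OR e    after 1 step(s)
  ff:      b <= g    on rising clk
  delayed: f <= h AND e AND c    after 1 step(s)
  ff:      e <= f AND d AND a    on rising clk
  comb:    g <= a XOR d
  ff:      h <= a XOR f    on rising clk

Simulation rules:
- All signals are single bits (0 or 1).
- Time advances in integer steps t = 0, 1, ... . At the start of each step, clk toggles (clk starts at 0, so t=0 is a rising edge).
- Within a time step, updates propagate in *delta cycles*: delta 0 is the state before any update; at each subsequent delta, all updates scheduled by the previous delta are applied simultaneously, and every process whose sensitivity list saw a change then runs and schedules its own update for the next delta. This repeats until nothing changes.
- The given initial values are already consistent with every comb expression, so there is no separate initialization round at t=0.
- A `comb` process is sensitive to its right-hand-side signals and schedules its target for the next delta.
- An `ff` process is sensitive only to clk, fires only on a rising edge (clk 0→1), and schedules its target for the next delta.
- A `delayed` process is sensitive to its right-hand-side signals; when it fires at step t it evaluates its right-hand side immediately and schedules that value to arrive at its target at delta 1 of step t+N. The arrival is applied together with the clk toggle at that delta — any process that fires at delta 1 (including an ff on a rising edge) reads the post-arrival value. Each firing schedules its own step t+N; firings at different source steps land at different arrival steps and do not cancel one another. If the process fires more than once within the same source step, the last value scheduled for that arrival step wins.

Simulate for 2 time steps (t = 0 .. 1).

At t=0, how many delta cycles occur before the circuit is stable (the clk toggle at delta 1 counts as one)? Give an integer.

t0.Δ0 g=1 e=1 b=1 d=0 clk=0 a=1 c=0 h=1 f=1
t0.Δ1 g=1 e=1 b=1 d=0 clk=1 a=1 c=0 h=1 f=1
t0.Δ2 g=1 e=0 b=1 d=0 clk=1 a=1 c=0 h=0 f=1
t0.Δ3 g=1 e=0 b=1 d=0 clk=1 a=0 c=0 h=0 f=1
t0.Δ4 g=0 e=0 b=1 d=0 clk=1 a=0 c=0 h=0 f=1
t1.Δ0 g=0 e=0 b=1 d=0 clk=1 a=0 c=0 h=0 f=1
t1.Δ1 g=0 e=0 b=1 d=0 clk=0 a=0 c=0 h=0 f=0

4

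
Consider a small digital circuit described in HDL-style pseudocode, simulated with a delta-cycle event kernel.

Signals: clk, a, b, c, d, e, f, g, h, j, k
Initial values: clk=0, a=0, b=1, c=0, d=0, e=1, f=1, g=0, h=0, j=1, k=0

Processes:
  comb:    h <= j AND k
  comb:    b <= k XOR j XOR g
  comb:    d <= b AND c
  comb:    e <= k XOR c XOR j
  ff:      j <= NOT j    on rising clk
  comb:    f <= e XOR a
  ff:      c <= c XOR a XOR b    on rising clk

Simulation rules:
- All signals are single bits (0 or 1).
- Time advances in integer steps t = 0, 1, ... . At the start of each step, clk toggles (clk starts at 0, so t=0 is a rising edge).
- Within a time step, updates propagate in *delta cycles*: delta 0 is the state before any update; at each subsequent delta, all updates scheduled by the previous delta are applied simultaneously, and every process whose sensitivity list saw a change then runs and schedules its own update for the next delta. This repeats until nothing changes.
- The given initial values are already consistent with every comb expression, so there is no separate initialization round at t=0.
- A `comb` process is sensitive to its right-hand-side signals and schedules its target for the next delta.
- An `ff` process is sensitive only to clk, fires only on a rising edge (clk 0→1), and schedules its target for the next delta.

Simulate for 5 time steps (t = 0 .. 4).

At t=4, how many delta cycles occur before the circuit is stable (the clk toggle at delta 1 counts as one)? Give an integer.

3

t=0 Δ0: e=1 d=0 h=0 g=0 j=1 clk=0 k=0 a=0 c=0 f=1 b=1
  Δ1: clk:0→1
  Δ2: j:1→0, c:0→1
  Δ3: d:0→1, b:1→0
  Δ4: d:1→0
  (4Δ to stable)
t=1 Δ0: e=1 d=0 h=0 g=0 j=0 clk=1 k=0 a=0 c=1 f=1 b=0
  Δ1: clk:1→0
  (1Δ to stable)
t=2 Δ0: e=1 d=0 h=0 g=0 j=0 clk=0 k=0 a=0 c=1 f=1 b=0
  Δ1: clk:0→1
  Δ2: j:0→1
  Δ3: e:1→0, b:0→1
  Δ4: d:0→1, f:1→0
  (4Δ to stable)
t=3 Δ0: e=0 d=1 h=0 g=0 j=1 clk=1 k=0 a=0 c=1 f=0 b=1
  Δ1: clk:1→0
  (1Δ to stable)
t=4 Δ0: e=0 d=1 h=0 g=0 j=1 clk=0 k=0 a=0 c=1 f=0 b=1
  Δ1: clk:0→1
  Δ2: j:1→0, c:1→0
  Δ3: d:1→0, b:1→0
  (3Δ to stable)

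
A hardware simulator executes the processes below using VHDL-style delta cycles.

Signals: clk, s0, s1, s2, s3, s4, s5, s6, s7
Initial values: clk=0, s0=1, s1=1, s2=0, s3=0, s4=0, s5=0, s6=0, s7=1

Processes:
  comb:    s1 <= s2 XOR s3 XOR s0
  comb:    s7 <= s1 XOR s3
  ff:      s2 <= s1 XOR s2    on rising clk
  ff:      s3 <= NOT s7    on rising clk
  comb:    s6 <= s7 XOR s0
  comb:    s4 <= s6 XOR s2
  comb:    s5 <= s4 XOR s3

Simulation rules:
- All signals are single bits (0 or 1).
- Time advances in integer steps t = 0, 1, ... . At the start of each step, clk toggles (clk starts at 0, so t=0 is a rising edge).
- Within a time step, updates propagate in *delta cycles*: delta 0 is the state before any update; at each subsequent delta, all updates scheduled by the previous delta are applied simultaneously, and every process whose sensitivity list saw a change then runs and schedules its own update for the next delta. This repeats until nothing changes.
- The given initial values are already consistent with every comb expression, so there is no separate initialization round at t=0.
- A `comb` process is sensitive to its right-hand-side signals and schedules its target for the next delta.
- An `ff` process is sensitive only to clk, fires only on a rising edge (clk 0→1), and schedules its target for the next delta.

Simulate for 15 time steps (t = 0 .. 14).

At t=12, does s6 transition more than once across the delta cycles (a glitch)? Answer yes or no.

[bits: s5,s7,s6,clk,s1,s0,s3,s2,s4]
t=0: Δ0=010011000 Δ1=010111000 Δ2=010111010 Δ3=010101011 Δ4=100101011 Δ5=101101011 Δ6=101101010 Δ7=001101010 | 7Δ
t=1: Δ0=001101010 Δ1=001001010 | 1Δ
t=2: Δ0=001001010 Δ1=001101010 Δ2=001101110 Δ3=111111110 Δ4=100111110 Δ5=101111111 Δ6=001111110 Δ7=101111110 | 7Δ
t=3: Δ0=101111110 Δ1=101011110 | 1Δ
t=4: Δ0=101011110 Δ1=101111110 Δ2=101111100 Δ3=101101101 Δ4=011101101 Δ5=010101101 Δ6=010101100 Δ7=110101100 | 7Δ
t=5: Δ0=110101100 Δ1=110001100 | 1Δ
t=6: Δ0=110001100 Δ1=110101100 Δ2=110101000 Δ3=000111000 Δ4=011111000 Δ5=010111001 Δ6=110111000 Δ7=010111000 | 7Δ
t=7: Δ0=010111000 Δ1=010011000 | 1Δ
t=8: Δ0=010011000 Δ1=010111000 Δ2=010111010 Δ3=010101011 Δ4=100101011 Δ5=101101011 Δ6=101101010 Δ7=001101010 | 7Δ
t=9: Δ0=001101010 Δ1=001001010 | 1Δ
t=10: Δ0=001001010 Δ1=001101010 Δ2=001101110 Δ3=111111110 Δ4=100111110 Δ5=101111111 Δ6=001111110 Δ7=101111110 | 7Δ
t=11: Δ0=101111110 Δ1=101011110 | 1Δ
t=12: Δ0=101011110 Δ1=101111110 Δ2=101111100 Δ3=101101101 Δ4=011101101 Δ5=010101101 Δ6=010101100 Δ7=110101100 | 7Δ
t=13: Δ0=110101100 Δ1=110001100 | 1Δ
t=14: Δ0=110001100 Δ1=110101100 Δ2=110101000 Δ3=000111000 Δ4=011111000 Δ5=010111001 Δ6=110111000 Δ7=010111000 | 7Δ

no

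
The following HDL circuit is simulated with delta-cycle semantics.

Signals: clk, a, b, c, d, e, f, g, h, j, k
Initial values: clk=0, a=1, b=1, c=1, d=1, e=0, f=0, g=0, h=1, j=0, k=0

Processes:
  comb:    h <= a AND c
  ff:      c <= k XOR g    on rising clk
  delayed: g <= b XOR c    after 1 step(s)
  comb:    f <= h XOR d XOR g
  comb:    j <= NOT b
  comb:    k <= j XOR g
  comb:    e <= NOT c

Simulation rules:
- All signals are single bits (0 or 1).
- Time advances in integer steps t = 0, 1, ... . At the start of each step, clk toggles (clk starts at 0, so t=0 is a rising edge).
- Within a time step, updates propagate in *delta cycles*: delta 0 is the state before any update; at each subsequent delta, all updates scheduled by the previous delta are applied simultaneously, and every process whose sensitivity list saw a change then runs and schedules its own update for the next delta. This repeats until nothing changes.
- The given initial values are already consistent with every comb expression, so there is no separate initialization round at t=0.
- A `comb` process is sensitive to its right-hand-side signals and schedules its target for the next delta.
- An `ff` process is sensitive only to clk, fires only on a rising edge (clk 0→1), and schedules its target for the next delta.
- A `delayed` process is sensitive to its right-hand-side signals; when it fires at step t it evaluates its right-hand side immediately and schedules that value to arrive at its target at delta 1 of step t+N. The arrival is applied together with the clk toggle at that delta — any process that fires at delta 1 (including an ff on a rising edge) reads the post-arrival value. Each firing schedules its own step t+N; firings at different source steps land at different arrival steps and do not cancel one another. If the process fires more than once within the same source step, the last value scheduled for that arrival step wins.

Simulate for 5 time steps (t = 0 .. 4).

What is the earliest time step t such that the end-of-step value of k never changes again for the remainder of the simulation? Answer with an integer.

t=0 Δ0: f=0 g=0 h=1 e=0 clk=0 j=0 c=1 d=1 k=0 a=1 b=1
  Δ1: clk:0→1
  Δ2: c:1→0
  Δ3: h:1→0, e:0→1
  Δ4: f:0→1
  (4Δ to stable)
t=1 Δ0: f=1 g=0 h=0 e=1 clk=1 j=0 c=0 d=1 k=0 a=1 b=1
  Δ1: g:0→1, clk:1→0
  Δ2: f:1→0, k:0→1
  (2Δ to stable)
t=2 Δ0: f=0 g=1 h=0 e=1 clk=0 j=0 c=0 d=1 k=1 a=1 b=1
  Δ1: clk:0→1
  (1Δ to stable)
t=3 Δ0: f=0 g=1 h=0 e=1 clk=1 j=0 c=0 d=1 k=1 a=1 b=1
  Δ1: clk:1→0
  (1Δ to stable)
t=4 Δ0: f=0 g=1 h=0 e=1 clk=0 j=0 c=0 d=1 k=1 a=1 b=1
  Δ1: clk:0→1
  (1Δ to stable)

1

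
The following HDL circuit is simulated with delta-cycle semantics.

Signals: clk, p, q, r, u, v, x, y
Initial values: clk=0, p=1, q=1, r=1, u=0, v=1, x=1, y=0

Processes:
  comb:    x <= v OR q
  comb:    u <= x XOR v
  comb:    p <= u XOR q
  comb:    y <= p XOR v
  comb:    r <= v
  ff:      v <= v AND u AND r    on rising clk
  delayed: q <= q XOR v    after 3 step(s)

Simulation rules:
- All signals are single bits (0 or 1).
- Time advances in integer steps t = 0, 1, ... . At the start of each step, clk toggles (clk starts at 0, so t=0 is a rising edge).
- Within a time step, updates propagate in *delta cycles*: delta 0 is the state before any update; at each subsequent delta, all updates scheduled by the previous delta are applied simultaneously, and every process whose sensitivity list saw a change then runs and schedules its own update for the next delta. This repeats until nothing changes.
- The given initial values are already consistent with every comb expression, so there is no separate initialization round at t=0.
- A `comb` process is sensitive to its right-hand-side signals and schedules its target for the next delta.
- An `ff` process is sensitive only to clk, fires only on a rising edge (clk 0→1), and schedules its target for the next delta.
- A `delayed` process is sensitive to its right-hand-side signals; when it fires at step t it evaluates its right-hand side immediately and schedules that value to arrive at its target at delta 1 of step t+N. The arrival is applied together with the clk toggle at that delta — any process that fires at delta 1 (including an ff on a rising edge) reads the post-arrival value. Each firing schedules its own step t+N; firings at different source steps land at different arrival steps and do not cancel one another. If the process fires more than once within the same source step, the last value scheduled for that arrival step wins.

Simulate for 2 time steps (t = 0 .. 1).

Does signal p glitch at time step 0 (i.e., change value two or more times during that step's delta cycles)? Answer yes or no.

no

[bits: r,p,y,u,v,q,clk,x]
t=0: Δ0=11001101 Δ1=11001111 Δ2=11000111 Δ3=01110111 Δ4=00110111 Δ5=00010111 | 5Δ
t=1: Δ0=00010111 Δ1=00010101 | 1Δ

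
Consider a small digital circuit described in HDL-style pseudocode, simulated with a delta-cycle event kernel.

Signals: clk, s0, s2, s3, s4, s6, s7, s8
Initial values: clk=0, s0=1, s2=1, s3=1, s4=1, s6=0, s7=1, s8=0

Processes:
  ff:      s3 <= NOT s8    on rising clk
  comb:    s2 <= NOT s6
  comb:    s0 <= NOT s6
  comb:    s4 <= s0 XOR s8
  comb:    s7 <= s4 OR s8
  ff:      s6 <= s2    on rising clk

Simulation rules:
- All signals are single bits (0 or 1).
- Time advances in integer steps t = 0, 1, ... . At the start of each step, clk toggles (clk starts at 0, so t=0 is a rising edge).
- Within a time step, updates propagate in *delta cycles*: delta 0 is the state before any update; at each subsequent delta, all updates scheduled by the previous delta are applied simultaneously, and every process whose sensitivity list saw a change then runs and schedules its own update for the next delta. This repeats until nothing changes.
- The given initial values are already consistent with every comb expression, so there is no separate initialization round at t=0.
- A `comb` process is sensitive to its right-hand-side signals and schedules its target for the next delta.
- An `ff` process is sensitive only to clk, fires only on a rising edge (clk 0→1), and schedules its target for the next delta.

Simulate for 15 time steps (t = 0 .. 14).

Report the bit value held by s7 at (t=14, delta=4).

0

t=0 Δ0: s7=1 s4=1 s0=1 s3=1 s2=1 s8=0 clk=0 s6=0
  Δ1: clk:0→1
  Δ2: s6:0→1
  Δ3: s0:1→0, s2:1→0
  Δ4: s4:1→0
  Δ5: s7:1→0
  (5Δ to stable)
t=1 Δ0: s7=0 s4=0 s0=0 s3=1 s2=0 s8=0 clk=1 s6=1
  Δ1: clk:1→0
  (1Δ to stable)
t=2 Δ0: s7=0 s4=0 s0=0 s3=1 s2=0 s8=0 clk=0 s6=1
  Δ1: clk:0→1
  Δ2: s6:1→0
  Δ3: s0:0→1, s2:0→1
  Δ4: s4:0→1
  Δ5: s7:0→1
  (5Δ to stable)
t=3 Δ0: s7=1 s4=1 s0=1 s3=1 s2=1 s8=0 clk=1 s6=0
  Δ1: clk:1→0
  (1Δ to stable)
t=4 Δ0: s7=1 s4=1 s0=1 s3=1 s2=1 s8=0 clk=0 s6=0
  Δ1: clk:0→1
  Δ2: s6:0→1
  Δ3: s0:1→0, s2:1→0
  Δ4: s4:1→0
  Δ5: s7:1→0
  (5Δ to stable)
t=5 Δ0: s7=0 s4=0 s0=0 s3=1 s2=0 s8=0 clk=1 s6=1
  Δ1: clk:1→0
  (1Δ to stable)
t=6 Δ0: s7=0 s4=0 s0=0 s3=1 s2=0 s8=0 clk=0 s6=1
  Δ1: clk:0→1
  Δ2: s6:1→0
  Δ3: s0:0→1, s2:0→1
  Δ4: s4:0→1
  Δ5: s7:0→1
  (5Δ to stable)
t=7 Δ0: s7=1 s4=1 s0=1 s3=1 s2=1 s8=0 clk=1 s6=0
  Δ1: clk:1→0
  (1Δ to stable)
t=8 Δ0: s7=1 s4=1 s0=1 s3=1 s2=1 s8=0 clk=0 s6=0
  Δ1: clk:0→1
  Δ2: s6:0→1
  Δ3: s0:1→0, s2:1→0
  Δ4: s4:1→0
  Δ5: s7:1→0
  (5Δ to stable)
t=9 Δ0: s7=0 s4=0 s0=0 s3=1 s2=0 s8=0 clk=1 s6=1
  Δ1: clk:1→0
  (1Δ to stable)
t=10 Δ0: s7=0 s4=0 s0=0 s3=1 s2=0 s8=0 clk=0 s6=1
  Δ1: clk:0→1
  Δ2: s6:1→0
  Δ3: s0:0→1, s2:0→1
  Δ4: s4:0→1
  Δ5: s7:0→1
  (5Δ to stable)
t=11 Δ0: s7=1 s4=1 s0=1 s3=1 s2=1 s8=0 clk=1 s6=0
  Δ1: clk:1→0
  (1Δ to stable)
t=12 Δ0: s7=1 s4=1 s0=1 s3=1 s2=1 s8=0 clk=0 s6=0
  Δ1: clk:0→1
  Δ2: s6:0→1
  Δ3: s0:1→0, s2:1→0
  Δ4: s4:1→0
  Δ5: s7:1→0
  (5Δ to stable)
t=13 Δ0: s7=0 s4=0 s0=0 s3=1 s2=0 s8=0 clk=1 s6=1
  Δ1: clk:1→0
  (1Δ to stable)
t=14 Δ0: s7=0 s4=0 s0=0 s3=1 s2=0 s8=0 clk=0 s6=1
  Δ1: clk:0→1
  Δ2: s6:1→0
  Δ3: s0:0→1, s2:0→1
  Δ4: s4:0→1
  Δ5: s7:0→1
  (5Δ to stable)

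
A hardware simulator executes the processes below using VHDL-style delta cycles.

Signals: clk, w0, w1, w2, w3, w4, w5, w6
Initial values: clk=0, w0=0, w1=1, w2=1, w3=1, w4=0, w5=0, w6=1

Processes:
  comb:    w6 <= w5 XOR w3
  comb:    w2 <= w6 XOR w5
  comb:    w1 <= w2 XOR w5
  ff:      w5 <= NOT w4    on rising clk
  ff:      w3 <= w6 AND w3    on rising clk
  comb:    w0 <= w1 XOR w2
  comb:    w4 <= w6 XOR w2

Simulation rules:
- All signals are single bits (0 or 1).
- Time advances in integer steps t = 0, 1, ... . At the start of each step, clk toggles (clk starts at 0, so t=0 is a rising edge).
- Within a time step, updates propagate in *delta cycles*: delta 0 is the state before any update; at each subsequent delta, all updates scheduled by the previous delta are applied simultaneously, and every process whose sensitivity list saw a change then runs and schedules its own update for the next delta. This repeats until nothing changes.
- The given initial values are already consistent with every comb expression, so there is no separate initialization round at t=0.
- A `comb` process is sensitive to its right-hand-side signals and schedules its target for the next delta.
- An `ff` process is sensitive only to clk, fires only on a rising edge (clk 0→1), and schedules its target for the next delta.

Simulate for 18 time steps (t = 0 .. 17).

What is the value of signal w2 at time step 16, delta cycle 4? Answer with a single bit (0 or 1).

0

[bits: w3,w6,w2,clk,w4,w1,w5,w0]
t=0: Δ0=11100100 Δ1=11110100 Δ2=11110110 Δ3=10010010 Δ4=10110110 Δ5=10111010 Δ6=10111011 | 6Δ
t=1: Δ0=10111011 Δ1=10101011 | 1Δ
t=2: Δ0=10101011 Δ1=10111011 Δ2=00111001 Δ3=00011101 Δ4=00010001 Δ5=00010000 | 5Δ
t=3: Δ0=00010000 Δ1=00000000 | 1Δ
t=4: Δ0=00000000 Δ1=00010000 Δ2=00010010 Δ3=01110110 Δ4=01010010 Δ5=01011110 Δ6=01011111 | 6Δ
t=5: Δ0=01011111 Δ1=01001111 | 1Δ
t=6: Δ0=01001111 Δ1=01011111 Δ2=01011101 Δ3=00111001 Δ4=00011101 Δ5=00010001 Δ6=00010000 | 6Δ
t=7: Δ0=00010000 Δ1=00000000 | 1Δ
t=8: Δ0=00000000 Δ1=00010000 Δ2=00010010 Δ3=01110110 Δ4=01010010 Δ5=01011110 Δ6=01011111 | 6Δ
t=9: Δ0=01011111 Δ1=01001111 | 1Δ
t=10: Δ0=01001111 Δ1=01011111 Δ2=01011101 Δ3=00111001 Δ4=00011101 Δ5=00010001 Δ6=00010000 | 6Δ
t=11: Δ0=00010000 Δ1=00000000 | 1Δ
t=12: Δ0=00000000 Δ1=00010000 Δ2=00010010 Δ3=01110110 Δ4=01010010 Δ5=01011110 Δ6=01011111 | 6Δ
t=13: Δ0=01011111 Δ1=01001111 | 1Δ
t=14: Δ0=01001111 Δ1=01011111 Δ2=01011101 Δ3=00111001 Δ4=00011101 Δ5=00010001 Δ6=00010000 | 6Δ
t=15: Δ0=00010000 Δ1=00000000 | 1Δ
t=16: Δ0=00000000 Δ1=00010000 Δ2=00010010 Δ3=01110110 Δ4=01010010 Δ5=01011110 Δ6=01011111 | 6Δ
t=17: Δ0=01011111 Δ1=01001111 | 1Δ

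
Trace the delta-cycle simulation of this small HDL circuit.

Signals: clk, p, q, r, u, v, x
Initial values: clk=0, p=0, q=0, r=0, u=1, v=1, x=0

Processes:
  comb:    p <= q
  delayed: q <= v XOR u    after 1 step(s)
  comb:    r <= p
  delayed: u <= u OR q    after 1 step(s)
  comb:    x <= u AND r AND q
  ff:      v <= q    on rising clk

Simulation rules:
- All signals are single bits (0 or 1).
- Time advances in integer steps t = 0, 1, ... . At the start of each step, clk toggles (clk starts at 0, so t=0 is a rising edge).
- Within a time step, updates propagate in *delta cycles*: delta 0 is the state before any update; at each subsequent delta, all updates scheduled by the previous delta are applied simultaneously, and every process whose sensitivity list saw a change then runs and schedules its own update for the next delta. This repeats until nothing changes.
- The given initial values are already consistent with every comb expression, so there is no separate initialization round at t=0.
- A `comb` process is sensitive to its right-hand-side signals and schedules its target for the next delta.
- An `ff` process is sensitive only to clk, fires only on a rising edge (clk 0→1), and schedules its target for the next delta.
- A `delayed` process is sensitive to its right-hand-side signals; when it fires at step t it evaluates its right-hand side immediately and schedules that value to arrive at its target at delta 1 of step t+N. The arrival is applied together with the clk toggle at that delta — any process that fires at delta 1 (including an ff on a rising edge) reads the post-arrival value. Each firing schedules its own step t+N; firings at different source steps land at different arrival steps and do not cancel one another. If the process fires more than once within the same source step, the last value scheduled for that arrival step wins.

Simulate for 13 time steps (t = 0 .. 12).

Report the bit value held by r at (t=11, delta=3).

[bits: u,clk,p,x,v,q,r]
t=0: Δ0=1000100 Δ1=1100100 Δ2=1100000 | 2Δ
t=1: Δ0=1100000 Δ1=1000010 Δ2=1010010 Δ3=1010011 Δ4=1011011 | 4Δ
t=2: Δ0=1011011 Δ1=1111011 Δ2=1111111 | 2Δ
t=3: Δ0=1111111 Δ1=1011101 Δ2=1000101 Δ3=1000100 | 3Δ
t=4: Δ0=1000100 Δ1=1100100 Δ2=1100000 | 2Δ
t=5: Δ0=1100000 Δ1=1000010 Δ2=1010010 Δ3=1010011 Δ4=1011011 | 4Δ
t=6: Δ0=1011011 Δ1=1111011 Δ2=1111111 | 2Δ
t=7: Δ0=1111111 Δ1=1011101 Δ2=1000101 Δ3=1000100 | 3Δ
t=8: Δ0=1000100 Δ1=1100100 Δ2=1100000 | 2Δ
t=9: Δ0=1100000 Δ1=1000010 Δ2=1010010 Δ3=1010011 Δ4=1011011 | 4Δ
t=10: Δ0=1011011 Δ1=1111011 Δ2=1111111 | 2Δ
t=11: Δ0=1111111 Δ1=1011101 Δ2=1000101 Δ3=1000100 | 3Δ
t=12: Δ0=1000100 Δ1=1100100 Δ2=1100000 | 2Δ

0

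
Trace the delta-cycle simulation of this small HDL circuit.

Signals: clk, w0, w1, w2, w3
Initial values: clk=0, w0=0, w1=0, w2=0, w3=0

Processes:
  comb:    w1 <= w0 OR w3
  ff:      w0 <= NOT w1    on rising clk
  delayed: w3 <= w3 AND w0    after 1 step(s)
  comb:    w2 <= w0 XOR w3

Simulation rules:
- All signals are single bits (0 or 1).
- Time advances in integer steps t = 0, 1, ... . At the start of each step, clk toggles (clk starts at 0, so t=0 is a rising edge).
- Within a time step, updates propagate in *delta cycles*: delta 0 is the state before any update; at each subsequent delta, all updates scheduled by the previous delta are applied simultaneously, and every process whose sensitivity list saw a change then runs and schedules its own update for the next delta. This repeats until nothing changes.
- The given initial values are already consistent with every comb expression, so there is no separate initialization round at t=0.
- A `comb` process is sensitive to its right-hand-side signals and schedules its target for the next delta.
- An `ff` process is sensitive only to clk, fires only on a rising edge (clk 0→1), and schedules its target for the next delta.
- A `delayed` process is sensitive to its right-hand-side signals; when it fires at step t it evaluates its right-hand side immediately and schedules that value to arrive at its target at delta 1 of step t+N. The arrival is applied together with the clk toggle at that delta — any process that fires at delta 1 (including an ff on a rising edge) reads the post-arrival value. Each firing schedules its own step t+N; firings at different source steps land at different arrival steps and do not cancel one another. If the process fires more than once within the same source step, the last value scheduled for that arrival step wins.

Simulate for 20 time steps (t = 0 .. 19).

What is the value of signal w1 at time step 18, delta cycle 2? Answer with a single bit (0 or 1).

t=0 Δ0: w1=0 w0=0 w3=0 w2=0 clk=0
  Δ1: clk:0→1
  Δ2: w0:0→1
  Δ3: w1:0→1, w2:0→1
  (3Δ to stable)
t=1 Δ0: w1=1 w0=1 w3=0 w2=1 clk=1
  Δ1: clk:1→0
  (1Δ to stable)
t=2 Δ0: w1=1 w0=1 w3=0 w2=1 clk=0
  Δ1: clk:0→1
  Δ2: w0:1→0
  Δ3: w1:1→0, w2:1→0
  (3Δ to stable)
t=3 Δ0: w1=0 w0=0 w3=0 w2=0 clk=1
  Δ1: clk:1→0
  (1Δ to stable)
t=4 Δ0: w1=0 w0=0 w3=0 w2=0 clk=0
  Δ1: clk:0→1
  Δ2: w0:0→1
  Δ3: w1:0→1, w2:0→1
  (3Δ to stable)
t=5 Δ0: w1=1 w0=1 w3=0 w2=1 clk=1
  Δ1: clk:1→0
  (1Δ to stable)
t=6 Δ0: w1=1 w0=1 w3=0 w2=1 clk=0
  Δ1: clk:0→1
  Δ2: w0:1→0
  Δ3: w1:1→0, w2:1→0
  (3Δ to stable)
t=7 Δ0: w1=0 w0=0 w3=0 w2=0 clk=1
  Δ1: clk:1→0
  (1Δ to stable)
t=8 Δ0: w1=0 w0=0 w3=0 w2=0 clk=0
  Δ1: clk:0→1
  Δ2: w0:0→1
  Δ3: w1:0→1, w2:0→1
  (3Δ to stable)
t=9 Δ0: w1=1 w0=1 w3=0 w2=1 clk=1
  Δ1: clk:1→0
  (1Δ to stable)
t=10 Δ0: w1=1 w0=1 w3=0 w2=1 clk=0
  Δ1: clk:0→1
  Δ2: w0:1→0
  Δ3: w1:1→0, w2:1→0
  (3Δ to stable)
t=11 Δ0: w1=0 w0=0 w3=0 w2=0 clk=1
  Δ1: clk:1→0
  (1Δ to stable)
t=12 Δ0: w1=0 w0=0 w3=0 w2=0 clk=0
  Δ1: clk:0→1
  Δ2: w0:0→1
  Δ3: w1:0→1, w2:0→1
  (3Δ to stable)
t=13 Δ0: w1=1 w0=1 w3=0 w2=1 clk=1
  Δ1: clk:1→0
  (1Δ to stable)
t=14 Δ0: w1=1 w0=1 w3=0 w2=1 clk=0
  Δ1: clk:0→1
  Δ2: w0:1→0
  Δ3: w1:1→0, w2:1→0
  (3Δ to stable)
t=15 Δ0: w1=0 w0=0 w3=0 w2=0 clk=1
  Δ1: clk:1→0
  (1Δ to stable)
t=16 Δ0: w1=0 w0=0 w3=0 w2=0 clk=0
  Δ1: clk:0→1
  Δ2: w0:0→1
  Δ3: w1:0→1, w2:0→1
  (3Δ to stable)
t=17 Δ0: w1=1 w0=1 w3=0 w2=1 clk=1
  Δ1: clk:1→0
  (1Δ to stable)
t=18 Δ0: w1=1 w0=1 w3=0 w2=1 clk=0
  Δ1: clk:0→1
  Δ2: w0:1→0
  Δ3: w1:1→0, w2:1→0
  (3Δ to stable)
t=19 Δ0: w1=0 w0=0 w3=0 w2=0 clk=1
  Δ1: clk:1→0
  (1Δ to stable)

1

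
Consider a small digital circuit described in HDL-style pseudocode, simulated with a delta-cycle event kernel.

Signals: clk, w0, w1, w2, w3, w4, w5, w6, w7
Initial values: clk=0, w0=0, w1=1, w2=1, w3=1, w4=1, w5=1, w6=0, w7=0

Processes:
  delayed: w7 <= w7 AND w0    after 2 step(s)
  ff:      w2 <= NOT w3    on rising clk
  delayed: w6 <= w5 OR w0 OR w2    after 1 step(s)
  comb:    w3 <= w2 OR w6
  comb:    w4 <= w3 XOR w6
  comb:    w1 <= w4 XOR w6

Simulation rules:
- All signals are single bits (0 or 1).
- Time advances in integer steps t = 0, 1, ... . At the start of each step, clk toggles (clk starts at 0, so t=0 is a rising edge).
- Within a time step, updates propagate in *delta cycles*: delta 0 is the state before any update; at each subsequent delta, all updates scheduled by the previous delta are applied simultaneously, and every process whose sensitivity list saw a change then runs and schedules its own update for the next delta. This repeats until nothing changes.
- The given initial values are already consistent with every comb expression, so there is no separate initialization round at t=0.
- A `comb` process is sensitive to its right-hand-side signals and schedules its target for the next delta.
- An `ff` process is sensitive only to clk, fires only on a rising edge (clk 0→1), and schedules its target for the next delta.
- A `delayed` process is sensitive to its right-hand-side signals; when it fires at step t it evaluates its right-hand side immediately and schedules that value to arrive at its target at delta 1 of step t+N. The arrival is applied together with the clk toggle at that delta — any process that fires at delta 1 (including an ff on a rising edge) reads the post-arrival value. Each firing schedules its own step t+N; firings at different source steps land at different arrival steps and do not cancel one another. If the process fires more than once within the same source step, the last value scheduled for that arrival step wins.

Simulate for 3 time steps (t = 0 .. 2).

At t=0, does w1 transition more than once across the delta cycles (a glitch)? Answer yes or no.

t=0 Δ0: w4=1 clk=0 w1=1 w7=0 w5=1 w6=0 w2=1 w3=1 w0=0
  Δ1: clk:0→1
  Δ2: w2:1→0
  Δ3: w3:1→0
  Δ4: w4:1→0
  Δ5: w1:1→0
  (5Δ to stable)
t=1 Δ0: w4=0 clk=1 w1=0 w7=0 w5=1 w6=0 w2=0 w3=0 w0=0
  Δ1: clk:1→0, w6:0→1
  Δ2: w4:0→1, w1:0→1, w3:0→1
  Δ3: w4:1→0, w1:1→0
  Δ4: w1:0→1
  (4Δ to stable)
t=2 Δ0: w4=0 clk=0 w1=1 w7=0 w5=1 w6=1 w2=0 w3=1 w0=0
  Δ1: clk:0→1
  (1Δ to stable)

no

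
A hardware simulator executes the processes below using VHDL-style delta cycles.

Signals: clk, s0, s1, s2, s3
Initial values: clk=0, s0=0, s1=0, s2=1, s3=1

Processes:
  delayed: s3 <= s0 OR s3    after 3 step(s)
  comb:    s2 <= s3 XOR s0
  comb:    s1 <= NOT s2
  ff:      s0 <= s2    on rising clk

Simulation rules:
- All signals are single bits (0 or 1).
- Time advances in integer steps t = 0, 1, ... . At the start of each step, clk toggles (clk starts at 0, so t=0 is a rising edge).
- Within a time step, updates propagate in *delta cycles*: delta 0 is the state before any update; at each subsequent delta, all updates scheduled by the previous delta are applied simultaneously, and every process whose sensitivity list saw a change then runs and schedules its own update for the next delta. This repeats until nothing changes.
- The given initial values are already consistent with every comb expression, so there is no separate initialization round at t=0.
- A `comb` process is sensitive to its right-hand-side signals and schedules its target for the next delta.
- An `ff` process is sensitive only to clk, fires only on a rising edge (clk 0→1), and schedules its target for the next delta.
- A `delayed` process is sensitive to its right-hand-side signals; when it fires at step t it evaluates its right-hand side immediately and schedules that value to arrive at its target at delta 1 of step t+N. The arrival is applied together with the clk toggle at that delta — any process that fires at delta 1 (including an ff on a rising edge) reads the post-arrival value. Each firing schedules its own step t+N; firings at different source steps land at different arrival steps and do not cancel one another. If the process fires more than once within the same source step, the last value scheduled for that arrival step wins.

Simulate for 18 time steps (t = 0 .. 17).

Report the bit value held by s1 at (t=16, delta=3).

t=0 Δ0: s0=0 s3=1 s1=0 s2=1 clk=0
  Δ1: clk:0→1
  Δ2: s0:0→1
  Δ3: s2:1→0
  Δ4: s1:0→1
  (4Δ to stable)
t=1 Δ0: s0=1 s3=1 s1=1 s2=0 clk=1
  Δ1: clk:1→0
  (1Δ to stable)
t=2 Δ0: s0=1 s3=1 s1=1 s2=0 clk=0
  Δ1: clk:0→1
  Δ2: s0:1→0
  Δ3: s2:0→1
  Δ4: s1:1→0
  (4Δ to stable)
t=3 Δ0: s0=0 s3=1 s1=0 s2=1 clk=1
  Δ1: clk:1→0
  (1Δ to stable)
t=4 Δ0: s0=0 s3=1 s1=0 s2=1 clk=0
  Δ1: clk:0→1
  Δ2: s0:0→1
  Δ3: s2:1→0
  Δ4: s1:0→1
  (4Δ to stable)
t=5 Δ0: s0=1 s3=1 s1=1 s2=0 clk=1
  Δ1: clk:1→0
  (1Δ to stable)
t=6 Δ0: s0=1 s3=1 s1=1 s2=0 clk=0
  Δ1: clk:0→1
  Δ2: s0:1→0
  Δ3: s2:0→1
  Δ4: s1:1→0
  (4Δ to stable)
t=7 Δ0: s0=0 s3=1 s1=0 s2=1 clk=1
  Δ1: clk:1→0
  (1Δ to stable)
t=8 Δ0: s0=0 s3=1 s1=0 s2=1 clk=0
  Δ1: clk:0→1
  Δ2: s0:0→1
  Δ3: s2:1→0
  Δ4: s1:0→1
  (4Δ to stable)
t=9 Δ0: s0=1 s3=1 s1=1 s2=0 clk=1
  Δ1: clk:1→0
  (1Δ to stable)
t=10 Δ0: s0=1 s3=1 s1=1 s2=0 clk=0
  Δ1: clk:0→1
  Δ2: s0:1→0
  Δ3: s2:0→1
  Δ4: s1:1→0
  (4Δ to stable)
t=11 Δ0: s0=0 s3=1 s1=0 s2=1 clk=1
  Δ1: clk:1→0
  (1Δ to stable)
t=12 Δ0: s0=0 s3=1 s1=0 s2=1 clk=0
  Δ1: clk:0→1
  Δ2: s0:0→1
  Δ3: s2:1→0
  Δ4: s1:0→1
  (4Δ to stable)
t=13 Δ0: s0=1 s3=1 s1=1 s2=0 clk=1
  Δ1: clk:1→0
  (1Δ to stable)
t=14 Δ0: s0=1 s3=1 s1=1 s2=0 clk=0
  Δ1: clk:0→1
  Δ2: s0:1→0
  Δ3: s2:0→1
  Δ4: s1:1→0
  (4Δ to stable)
t=15 Δ0: s0=0 s3=1 s1=0 s2=1 clk=1
  Δ1: clk:1→0
  (1Δ to stable)
t=16 Δ0: s0=0 s3=1 s1=0 s2=1 clk=0
  Δ1: clk:0→1
  Δ2: s0:0→1
  Δ3: s2:1→0
  Δ4: s1:0→1
  (4Δ to stable)
t=17 Δ0: s0=1 s3=1 s1=1 s2=0 clk=1
  Δ1: clk:1→0
  (1Δ to stable)

0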